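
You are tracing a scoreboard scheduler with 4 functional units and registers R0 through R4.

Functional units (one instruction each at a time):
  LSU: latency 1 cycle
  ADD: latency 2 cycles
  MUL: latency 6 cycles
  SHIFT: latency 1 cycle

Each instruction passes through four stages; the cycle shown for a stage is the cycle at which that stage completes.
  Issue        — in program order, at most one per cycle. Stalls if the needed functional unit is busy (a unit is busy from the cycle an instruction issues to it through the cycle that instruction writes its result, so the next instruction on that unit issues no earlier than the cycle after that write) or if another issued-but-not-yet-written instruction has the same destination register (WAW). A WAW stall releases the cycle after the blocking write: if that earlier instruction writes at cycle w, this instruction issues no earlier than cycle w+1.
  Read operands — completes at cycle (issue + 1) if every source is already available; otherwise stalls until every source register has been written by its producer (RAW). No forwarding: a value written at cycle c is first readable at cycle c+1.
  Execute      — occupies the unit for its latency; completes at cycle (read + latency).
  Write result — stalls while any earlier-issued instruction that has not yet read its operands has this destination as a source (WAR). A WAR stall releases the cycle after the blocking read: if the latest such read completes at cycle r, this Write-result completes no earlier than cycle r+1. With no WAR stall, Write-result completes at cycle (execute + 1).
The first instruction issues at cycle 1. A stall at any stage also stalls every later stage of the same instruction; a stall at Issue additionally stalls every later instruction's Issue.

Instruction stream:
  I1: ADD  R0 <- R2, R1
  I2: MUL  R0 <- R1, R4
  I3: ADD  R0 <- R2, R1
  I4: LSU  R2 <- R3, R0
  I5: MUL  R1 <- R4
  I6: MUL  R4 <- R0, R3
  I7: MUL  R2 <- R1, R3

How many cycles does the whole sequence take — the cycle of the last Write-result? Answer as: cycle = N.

1) issue 1, read 2, done 4, write 5
2) issue 6, read 7, done 13, write 14  <WAW R0: wait I1 write@5>
3) issue 15, read 16, done 18, write 19  <WAW R0: wait I2 write@14>
4) issue 16, read 20, done 21, write 22  <RAW R0: wait I3 write@19>
5) issue 17, read 18, done 24, write 25
6) issue 26, read 27, done 33, write 34  <struct: MUL busy until I5 writes@25>
7) issue 35, read 36, done 42, write 43  <struct: MUL busy until I6 writes@34>

cycle = 43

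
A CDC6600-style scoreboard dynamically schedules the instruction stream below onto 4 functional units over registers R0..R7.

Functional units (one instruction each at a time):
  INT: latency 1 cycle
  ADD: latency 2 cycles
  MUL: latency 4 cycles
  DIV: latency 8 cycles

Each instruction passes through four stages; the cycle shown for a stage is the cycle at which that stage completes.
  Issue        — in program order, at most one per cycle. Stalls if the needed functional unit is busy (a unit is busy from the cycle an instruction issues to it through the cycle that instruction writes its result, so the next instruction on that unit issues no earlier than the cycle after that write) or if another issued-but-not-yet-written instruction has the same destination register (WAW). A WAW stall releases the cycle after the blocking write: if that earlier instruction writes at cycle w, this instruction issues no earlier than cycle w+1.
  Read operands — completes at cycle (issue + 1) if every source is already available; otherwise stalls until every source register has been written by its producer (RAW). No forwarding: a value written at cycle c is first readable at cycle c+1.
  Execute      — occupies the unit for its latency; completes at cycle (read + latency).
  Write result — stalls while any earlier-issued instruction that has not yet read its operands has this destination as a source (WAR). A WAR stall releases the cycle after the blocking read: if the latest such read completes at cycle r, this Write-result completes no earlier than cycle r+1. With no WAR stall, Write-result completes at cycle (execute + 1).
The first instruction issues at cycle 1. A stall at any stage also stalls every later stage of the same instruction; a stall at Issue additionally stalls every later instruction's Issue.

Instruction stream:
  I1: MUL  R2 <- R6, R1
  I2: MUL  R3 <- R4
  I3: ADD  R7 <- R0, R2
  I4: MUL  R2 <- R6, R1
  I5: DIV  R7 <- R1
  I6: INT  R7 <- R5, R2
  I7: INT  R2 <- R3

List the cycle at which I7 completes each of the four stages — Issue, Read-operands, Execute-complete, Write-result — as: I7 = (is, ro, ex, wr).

t=1  I1→MUL
t=2  I1 RO
t=6  I1 EX
t=7  I1 WR R2
t=8  I2→MUL
t=9  I2 RO | I3→ADD
t=10  I3 RO
t=12  I3 EX
t=13  I2 EX | I3 WR R7
t=14  I2 WR R3
t=15  I4→MUL
t=16  I4 RO | I5→DIV
t=17  I5 RO
t=20  I4 EX
t=21  I4 WR R2
t=25  I5 EX
t=26  I5 WR R7
t=27  I6→INT
t=28  I6 RO
t=29  I6 EX
t=30  I6 WR R7
t=31  I7→INT
t=32  I7 RO
t=33  I7 EX
t=34  I7 WR R2

I7 = (31, 32, 33, 34)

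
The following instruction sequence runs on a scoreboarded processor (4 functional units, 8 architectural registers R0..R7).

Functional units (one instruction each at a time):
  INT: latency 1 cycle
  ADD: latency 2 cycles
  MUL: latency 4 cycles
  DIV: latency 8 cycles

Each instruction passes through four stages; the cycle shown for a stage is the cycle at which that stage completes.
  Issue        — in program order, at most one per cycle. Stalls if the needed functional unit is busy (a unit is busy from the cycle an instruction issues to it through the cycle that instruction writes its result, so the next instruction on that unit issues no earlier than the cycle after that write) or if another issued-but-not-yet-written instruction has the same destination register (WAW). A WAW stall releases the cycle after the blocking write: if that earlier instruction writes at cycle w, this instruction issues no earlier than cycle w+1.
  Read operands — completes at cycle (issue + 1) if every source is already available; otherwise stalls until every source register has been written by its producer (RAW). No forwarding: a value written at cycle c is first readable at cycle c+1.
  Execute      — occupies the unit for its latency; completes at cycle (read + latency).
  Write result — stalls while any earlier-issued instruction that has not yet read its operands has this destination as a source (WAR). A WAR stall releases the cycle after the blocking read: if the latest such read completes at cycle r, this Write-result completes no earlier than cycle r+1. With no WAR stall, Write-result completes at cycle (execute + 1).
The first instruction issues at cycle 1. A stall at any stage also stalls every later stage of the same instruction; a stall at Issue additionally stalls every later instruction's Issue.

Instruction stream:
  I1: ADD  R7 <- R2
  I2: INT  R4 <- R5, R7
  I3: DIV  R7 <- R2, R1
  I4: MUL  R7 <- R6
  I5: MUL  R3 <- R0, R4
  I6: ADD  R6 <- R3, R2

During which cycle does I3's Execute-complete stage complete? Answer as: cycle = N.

cycle = 15

[I1] 1/2/4/5
[I2] 2/6/7/8  (RAW R7: wait I1 write@5)
[I3] 6/7/15/16  (WAW R7: wait I1 write@5)
[I4] 17/18/22/23  (WAW R7: wait I3 write@16)
[I5] 24/25/29/30  (struct: MUL busy until I4 writes@23)
[I6] 25/31/33/34  (RAW R3: wait I5 write@30)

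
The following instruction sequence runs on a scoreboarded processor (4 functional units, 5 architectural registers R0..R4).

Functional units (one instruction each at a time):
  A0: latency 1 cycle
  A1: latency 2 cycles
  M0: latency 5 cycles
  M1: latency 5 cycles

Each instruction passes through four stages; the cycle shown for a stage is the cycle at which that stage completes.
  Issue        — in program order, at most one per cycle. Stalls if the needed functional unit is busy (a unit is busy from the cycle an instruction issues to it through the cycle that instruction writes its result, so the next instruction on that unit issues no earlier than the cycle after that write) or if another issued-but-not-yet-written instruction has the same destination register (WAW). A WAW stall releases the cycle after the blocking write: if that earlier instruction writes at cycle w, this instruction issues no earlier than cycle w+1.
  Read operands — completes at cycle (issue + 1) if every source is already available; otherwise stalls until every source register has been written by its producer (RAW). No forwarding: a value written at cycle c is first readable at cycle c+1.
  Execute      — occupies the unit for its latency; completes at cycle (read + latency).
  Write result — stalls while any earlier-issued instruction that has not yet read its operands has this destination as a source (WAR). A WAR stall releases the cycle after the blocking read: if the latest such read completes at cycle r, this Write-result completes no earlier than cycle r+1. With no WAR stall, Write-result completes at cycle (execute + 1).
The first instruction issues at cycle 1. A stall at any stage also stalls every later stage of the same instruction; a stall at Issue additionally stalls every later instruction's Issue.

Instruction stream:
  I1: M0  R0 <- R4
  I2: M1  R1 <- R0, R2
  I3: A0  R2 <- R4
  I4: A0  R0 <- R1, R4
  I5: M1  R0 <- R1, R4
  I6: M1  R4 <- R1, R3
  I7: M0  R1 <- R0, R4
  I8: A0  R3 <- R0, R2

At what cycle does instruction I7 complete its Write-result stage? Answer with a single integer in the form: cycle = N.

cycle = 41

I1  is:1  ro:2  ex:7  wr:8
I2  is:2  ro:9  ex:14  wr:15  — RAW R0: wait I1 write@8
I3  is:3  ro:4  ex:5  wr:10  — WAR R2: wait I2 read@9
I4  is:11  ro:16  ex:17  wr:18  — struct: A0 busy until I3 writes@10, RAW R1: wait I2 write@15
I5  is:19  ro:20  ex:25  wr:26  — WAW R0: wait I4 write@18
I6  is:27  ro:28  ex:33  wr:34  — struct: M1 busy until I5 writes@26
I7  is:28  ro:35  ex:40  wr:41  — RAW R4: wait I6 write@34
I8  is:29  ro:30  ex:31  wr:32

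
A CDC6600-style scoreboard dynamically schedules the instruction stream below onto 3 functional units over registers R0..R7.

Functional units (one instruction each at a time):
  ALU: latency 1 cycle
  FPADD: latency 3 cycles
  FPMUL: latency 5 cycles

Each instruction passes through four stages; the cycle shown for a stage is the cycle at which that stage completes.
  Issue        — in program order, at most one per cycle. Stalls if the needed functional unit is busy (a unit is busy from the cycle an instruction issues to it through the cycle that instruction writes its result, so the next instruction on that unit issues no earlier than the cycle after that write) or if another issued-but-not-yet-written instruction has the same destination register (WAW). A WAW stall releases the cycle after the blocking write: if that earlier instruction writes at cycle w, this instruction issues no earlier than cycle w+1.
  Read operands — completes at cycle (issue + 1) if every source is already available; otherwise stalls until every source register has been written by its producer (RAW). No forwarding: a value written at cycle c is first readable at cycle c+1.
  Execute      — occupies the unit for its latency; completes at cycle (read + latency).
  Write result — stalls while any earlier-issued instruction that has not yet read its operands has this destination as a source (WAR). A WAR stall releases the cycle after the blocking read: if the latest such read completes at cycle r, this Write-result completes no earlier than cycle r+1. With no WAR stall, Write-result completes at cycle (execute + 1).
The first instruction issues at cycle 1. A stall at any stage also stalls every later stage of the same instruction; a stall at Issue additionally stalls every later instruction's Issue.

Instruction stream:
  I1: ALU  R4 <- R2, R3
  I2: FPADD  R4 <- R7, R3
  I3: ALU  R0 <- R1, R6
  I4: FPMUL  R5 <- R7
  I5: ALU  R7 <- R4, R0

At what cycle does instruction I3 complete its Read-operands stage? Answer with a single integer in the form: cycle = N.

cycle = 7

[1] I1 issues→ALU
[2] I1 reads
[3] I1 exec-done
[4] I1 writes R4
[5] I2 issues→FPADD
[6] I2 reads · I3 issues→ALU
[7] I3 reads · I4 issues→FPMUL
[8] I3 exec-done · I4 reads
[9] I2 exec-done · I3 writes R0
[10] I2 writes R4 · I5 issues→ALU
[11] I5 reads
[12] I5 exec-done
[13] I4 exec-done · I5 writes R7
[14] I4 writes R5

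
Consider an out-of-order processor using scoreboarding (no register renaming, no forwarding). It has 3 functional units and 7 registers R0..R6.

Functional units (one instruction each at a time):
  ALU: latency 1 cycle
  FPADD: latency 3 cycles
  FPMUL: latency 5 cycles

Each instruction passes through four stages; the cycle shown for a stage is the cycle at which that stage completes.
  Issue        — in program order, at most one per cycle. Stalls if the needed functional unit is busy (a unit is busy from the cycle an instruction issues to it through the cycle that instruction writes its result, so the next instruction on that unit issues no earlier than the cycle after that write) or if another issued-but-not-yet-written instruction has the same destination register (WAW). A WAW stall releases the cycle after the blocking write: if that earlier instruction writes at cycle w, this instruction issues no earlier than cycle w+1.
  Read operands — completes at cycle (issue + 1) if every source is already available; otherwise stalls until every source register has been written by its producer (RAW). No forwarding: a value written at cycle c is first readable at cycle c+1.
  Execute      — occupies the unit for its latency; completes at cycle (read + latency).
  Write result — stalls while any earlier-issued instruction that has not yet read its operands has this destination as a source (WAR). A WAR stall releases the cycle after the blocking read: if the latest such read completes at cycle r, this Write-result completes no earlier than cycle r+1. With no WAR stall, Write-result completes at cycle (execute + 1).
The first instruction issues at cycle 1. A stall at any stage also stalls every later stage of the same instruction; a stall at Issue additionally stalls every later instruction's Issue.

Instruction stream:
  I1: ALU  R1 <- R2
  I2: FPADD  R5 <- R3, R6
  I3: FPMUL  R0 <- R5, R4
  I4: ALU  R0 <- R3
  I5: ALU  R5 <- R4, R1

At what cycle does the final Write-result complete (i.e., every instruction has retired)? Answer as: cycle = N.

1) issue 1, read 2, done 3, write 4
2) issue 2, read 3, done 6, write 7
3) issue 3, read 8, done 13, write 14  <RAW R5: wait I2 write@7>
4) issue 15, read 16, done 17, write 18  <WAW R0: wait I3 write@14>
5) issue 19, read 20, done 21, write 22  <struct: ALU busy until I4 writes@18>

cycle = 22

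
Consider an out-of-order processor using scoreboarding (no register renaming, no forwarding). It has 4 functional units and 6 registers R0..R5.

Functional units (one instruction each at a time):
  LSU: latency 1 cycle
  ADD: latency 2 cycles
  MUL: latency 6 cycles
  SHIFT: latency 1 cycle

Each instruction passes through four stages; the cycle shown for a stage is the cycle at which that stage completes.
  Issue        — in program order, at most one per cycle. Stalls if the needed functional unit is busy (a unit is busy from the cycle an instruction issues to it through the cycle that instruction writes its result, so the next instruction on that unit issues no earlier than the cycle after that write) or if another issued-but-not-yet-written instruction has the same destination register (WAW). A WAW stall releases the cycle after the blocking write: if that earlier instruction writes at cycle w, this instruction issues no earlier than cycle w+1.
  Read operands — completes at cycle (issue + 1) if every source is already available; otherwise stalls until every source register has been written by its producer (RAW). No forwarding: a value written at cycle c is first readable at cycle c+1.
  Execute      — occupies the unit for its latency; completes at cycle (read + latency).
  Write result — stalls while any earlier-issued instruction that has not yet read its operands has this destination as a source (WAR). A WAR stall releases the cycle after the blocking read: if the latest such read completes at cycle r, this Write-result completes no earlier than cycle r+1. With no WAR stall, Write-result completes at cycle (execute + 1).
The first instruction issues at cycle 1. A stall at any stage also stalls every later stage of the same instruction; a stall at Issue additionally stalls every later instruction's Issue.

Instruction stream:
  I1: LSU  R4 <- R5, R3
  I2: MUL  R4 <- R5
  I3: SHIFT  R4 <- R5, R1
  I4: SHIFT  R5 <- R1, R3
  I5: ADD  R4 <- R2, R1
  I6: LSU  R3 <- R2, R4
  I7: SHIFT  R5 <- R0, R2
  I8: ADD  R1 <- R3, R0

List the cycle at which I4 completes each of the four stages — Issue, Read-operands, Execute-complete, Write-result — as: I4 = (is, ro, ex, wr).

c1: I1 dispatched to LSU
c2: I1 operands ready
c3: I1 complete
c4: R4←I1
c5: I2 dispatched to MUL
c6: I2 operands ready
c12: I2 complete
c13: R4←I2
c14: I3 dispatched to SHIFT
c15: I3 operands ready
c16: I3 complete
c17: R4←I3
c18: I4 dispatched to SHIFT
c19: I4 operands ready · I5 dispatched to ADD
c20: I4 complete · I5 operands ready · I6 dispatched to LSU
c21: R5←I4
c22: I5 complete · I7 dispatched to SHIFT
c23: R4←I5 · I7 operands ready
c24: I6 operands ready · I7 complete · I8 dispatched to ADD
c25: I6 complete · R5←I7
c26: R3←I6
c27: I8 operands ready
c29: I8 complete
c30: R1←I8

I4 = (18, 19, 20, 21)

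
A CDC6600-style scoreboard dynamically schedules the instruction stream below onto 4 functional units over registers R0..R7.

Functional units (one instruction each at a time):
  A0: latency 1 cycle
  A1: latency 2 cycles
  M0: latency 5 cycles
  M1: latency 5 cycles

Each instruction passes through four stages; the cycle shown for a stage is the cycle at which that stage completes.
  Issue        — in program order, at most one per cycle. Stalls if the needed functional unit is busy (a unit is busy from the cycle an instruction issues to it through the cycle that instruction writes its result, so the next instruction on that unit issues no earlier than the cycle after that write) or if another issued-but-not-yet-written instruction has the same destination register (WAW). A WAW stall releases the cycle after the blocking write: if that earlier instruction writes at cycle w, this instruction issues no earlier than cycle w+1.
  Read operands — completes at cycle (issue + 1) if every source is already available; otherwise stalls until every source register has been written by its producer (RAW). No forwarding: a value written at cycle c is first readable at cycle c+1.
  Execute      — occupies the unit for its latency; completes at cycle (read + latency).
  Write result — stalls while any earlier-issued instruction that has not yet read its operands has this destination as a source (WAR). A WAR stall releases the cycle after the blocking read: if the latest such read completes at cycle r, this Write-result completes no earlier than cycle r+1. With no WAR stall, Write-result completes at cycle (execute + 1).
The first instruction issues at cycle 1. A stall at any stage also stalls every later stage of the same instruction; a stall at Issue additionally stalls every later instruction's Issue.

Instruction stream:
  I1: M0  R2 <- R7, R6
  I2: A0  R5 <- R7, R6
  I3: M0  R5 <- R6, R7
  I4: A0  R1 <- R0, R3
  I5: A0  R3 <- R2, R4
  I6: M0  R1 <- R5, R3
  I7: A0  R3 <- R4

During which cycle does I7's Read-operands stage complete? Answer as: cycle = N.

cycle = 19

I1 -> (1, 2, 7, 8)
I2 -> (2, 3, 4, 5)
I3 -> (9, 10, 15, 16)  // struct: M0 busy until I1 writes@8
I4 -> (10, 11, 12, 13)
I5 -> (14, 15, 16, 17)  // struct: A0 busy until I4 writes@13
I6 -> (17, 18, 23, 24)  // struct: M0 busy until I3 writes@16
I7 -> (18, 19, 20, 21)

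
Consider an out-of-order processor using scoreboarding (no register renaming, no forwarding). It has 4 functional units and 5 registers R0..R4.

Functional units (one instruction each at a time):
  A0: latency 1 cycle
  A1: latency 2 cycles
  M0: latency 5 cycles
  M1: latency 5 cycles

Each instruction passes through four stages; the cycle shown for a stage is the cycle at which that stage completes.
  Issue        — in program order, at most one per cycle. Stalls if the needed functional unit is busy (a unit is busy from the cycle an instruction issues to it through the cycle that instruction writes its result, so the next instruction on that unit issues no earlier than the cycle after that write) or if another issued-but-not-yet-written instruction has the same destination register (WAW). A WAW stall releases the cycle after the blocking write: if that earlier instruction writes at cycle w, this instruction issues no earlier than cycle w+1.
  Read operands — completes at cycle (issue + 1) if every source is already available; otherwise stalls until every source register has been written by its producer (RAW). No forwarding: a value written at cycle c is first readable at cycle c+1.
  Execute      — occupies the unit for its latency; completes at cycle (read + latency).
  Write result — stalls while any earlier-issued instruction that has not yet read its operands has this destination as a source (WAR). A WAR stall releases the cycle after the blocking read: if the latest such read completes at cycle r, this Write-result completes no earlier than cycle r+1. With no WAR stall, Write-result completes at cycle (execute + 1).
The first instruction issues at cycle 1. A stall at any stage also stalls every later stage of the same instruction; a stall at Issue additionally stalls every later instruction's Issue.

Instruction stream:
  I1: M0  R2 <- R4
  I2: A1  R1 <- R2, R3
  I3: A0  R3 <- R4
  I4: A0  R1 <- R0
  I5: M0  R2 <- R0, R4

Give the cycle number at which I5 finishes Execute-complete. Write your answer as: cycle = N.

t=1  I1 issues→M0
t=2  I1 reads | I2 issues→A1
t=3  I3 issues→A0
t=4  I3 reads
t=5  I3 exec-done
t=7  I1 exec-done
t=8  I1 writes R2
t=9  I2 reads
t=10  I3 writes R3
t=11  I2 exec-done
t=12  I2 writes R1
t=13  I4 issues→A0
t=14  I4 reads | I5 issues→M0
t=15  I4 exec-done | I5 reads
t=16  I4 writes R1
t=20  I5 exec-done
t=21  I5 writes R2

cycle = 20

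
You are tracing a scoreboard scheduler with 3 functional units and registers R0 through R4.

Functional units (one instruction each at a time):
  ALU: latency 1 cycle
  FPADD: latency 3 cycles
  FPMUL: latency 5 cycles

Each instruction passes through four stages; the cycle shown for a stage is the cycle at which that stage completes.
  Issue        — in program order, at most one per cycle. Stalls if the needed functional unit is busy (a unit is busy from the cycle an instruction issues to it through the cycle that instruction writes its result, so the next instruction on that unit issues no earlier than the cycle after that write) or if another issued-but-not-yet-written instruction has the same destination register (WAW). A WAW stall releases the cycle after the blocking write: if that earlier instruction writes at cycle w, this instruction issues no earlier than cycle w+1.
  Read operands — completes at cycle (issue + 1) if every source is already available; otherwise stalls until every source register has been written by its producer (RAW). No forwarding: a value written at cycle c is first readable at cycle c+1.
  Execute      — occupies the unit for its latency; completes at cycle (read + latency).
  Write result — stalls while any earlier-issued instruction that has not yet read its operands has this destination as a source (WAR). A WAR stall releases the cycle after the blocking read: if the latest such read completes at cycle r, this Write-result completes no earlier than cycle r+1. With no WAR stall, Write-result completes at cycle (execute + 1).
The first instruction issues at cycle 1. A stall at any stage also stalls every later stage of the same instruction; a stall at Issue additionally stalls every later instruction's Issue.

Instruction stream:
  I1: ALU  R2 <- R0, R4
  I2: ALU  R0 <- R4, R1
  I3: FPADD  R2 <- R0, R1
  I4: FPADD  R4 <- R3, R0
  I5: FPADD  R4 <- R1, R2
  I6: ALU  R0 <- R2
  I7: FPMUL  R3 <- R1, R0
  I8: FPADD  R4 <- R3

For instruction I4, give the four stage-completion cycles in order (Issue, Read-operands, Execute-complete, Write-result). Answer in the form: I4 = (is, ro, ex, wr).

t=1  I1 dispatched to ALU
t=2  I1 operands ready
t=3  I1 complete
t=4  R2←I1
t=5  I2 dispatched to ALU
t=6  I2 operands ready | I3 dispatched to FPADD
t=7  I2 complete
t=8  R0←I2
t=9  I3 operands ready
t=12  I3 complete
t=13  R2←I3
t=14  I4 dispatched to FPADD
t=15  I4 operands ready
t=18  I4 complete
t=19  R4←I4
t=20  I5 dispatched to FPADD
t=21  I5 operands ready | I6 dispatched to ALU
t=22  I6 operands ready | I7 dispatched to FPMUL
t=23  I6 complete
t=24  I5 complete | R0←I6
t=25  R4←I5 | I7 operands ready
t=26  I8 dispatched to FPADD
t=30  I7 complete
t=31  R3←I7
t=32  I8 operands ready
t=35  I8 complete
t=36  R4←I8

I4 = (14, 15, 18, 19)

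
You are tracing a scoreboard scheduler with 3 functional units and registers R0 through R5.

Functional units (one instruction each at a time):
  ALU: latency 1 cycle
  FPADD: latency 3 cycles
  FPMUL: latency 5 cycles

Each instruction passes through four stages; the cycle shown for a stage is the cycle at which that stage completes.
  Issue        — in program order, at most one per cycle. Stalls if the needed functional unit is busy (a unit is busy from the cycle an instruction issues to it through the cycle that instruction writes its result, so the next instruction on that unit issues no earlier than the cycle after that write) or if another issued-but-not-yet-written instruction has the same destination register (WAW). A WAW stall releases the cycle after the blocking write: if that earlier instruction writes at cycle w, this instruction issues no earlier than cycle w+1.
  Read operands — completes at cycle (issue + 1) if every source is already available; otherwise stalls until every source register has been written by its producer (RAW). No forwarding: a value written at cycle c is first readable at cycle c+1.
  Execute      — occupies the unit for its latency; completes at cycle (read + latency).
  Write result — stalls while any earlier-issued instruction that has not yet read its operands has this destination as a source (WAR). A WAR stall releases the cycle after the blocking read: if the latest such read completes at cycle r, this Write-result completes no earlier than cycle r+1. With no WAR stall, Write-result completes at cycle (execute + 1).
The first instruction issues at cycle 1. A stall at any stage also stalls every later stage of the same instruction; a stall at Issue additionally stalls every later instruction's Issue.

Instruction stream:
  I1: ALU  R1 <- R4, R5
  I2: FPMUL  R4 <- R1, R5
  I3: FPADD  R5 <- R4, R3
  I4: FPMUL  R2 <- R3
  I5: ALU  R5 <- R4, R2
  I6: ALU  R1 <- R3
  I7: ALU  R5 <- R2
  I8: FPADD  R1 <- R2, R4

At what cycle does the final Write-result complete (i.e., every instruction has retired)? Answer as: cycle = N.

I1 -> (1, 2, 3, 4)
I2 -> (2, 5, 10, 11)  // RAW R1: wait I1 write@4
I3 -> (3, 12, 15, 16)  // RAW R4: wait I2 write@11
I4 -> (12, 13, 18, 19)  // struct: FPMUL busy until I2 writes@11
I5 -> (17, 20, 21, 22)  // WAW R5: wait I3 write@16, RAW R2: wait I4 write@19
I6 -> (23, 24, 25, 26)  // struct: ALU busy until I5 writes@22
I7 -> (27, 28, 29, 30)  // struct: ALU busy until I6 writes@26
I8 -> (28, 29, 32, 33)

cycle = 33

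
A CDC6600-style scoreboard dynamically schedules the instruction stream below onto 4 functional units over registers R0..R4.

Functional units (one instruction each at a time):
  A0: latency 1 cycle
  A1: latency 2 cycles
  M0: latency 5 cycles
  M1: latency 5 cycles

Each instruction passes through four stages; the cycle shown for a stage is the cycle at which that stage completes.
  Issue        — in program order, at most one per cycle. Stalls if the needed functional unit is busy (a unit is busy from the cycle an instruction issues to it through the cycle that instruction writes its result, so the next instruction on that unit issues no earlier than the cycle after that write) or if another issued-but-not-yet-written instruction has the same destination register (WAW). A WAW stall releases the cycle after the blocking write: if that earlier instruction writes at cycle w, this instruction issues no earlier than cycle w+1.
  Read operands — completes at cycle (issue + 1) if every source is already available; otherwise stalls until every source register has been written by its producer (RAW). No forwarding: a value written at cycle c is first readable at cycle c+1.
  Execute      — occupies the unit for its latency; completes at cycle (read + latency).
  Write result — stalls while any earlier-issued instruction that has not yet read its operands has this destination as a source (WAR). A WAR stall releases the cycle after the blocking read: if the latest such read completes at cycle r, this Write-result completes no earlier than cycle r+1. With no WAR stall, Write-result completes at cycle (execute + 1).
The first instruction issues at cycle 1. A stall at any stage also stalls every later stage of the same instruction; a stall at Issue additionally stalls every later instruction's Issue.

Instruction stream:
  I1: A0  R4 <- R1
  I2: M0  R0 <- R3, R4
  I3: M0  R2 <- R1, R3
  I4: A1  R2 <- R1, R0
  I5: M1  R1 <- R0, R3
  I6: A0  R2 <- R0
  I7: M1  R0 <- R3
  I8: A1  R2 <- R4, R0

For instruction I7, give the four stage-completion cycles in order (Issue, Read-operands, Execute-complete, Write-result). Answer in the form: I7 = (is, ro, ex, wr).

I7 = (29, 30, 35, 36)

I1  is:1  ro:2  ex:3  wr:4
I2  is:2  ro:5  ex:10  wr:11  — RAW R4: wait I1 write@4
I3  is:12  ro:13  ex:18  wr:19  — struct: M0 busy until I2 writes@11
I4  is:20  ro:21  ex:23  wr:24  — WAW R2: wait I3 write@19
I5  is:21  ro:22  ex:27  wr:28
I6  is:25  ro:26  ex:27  wr:28  — WAW R2: wait I4 write@24
I7  is:29  ro:30  ex:35  wr:36  — struct: M1 busy until I5 writes@28
I8  is:30  ro:37  ex:39  wr:40  — RAW R0: wait I7 write@36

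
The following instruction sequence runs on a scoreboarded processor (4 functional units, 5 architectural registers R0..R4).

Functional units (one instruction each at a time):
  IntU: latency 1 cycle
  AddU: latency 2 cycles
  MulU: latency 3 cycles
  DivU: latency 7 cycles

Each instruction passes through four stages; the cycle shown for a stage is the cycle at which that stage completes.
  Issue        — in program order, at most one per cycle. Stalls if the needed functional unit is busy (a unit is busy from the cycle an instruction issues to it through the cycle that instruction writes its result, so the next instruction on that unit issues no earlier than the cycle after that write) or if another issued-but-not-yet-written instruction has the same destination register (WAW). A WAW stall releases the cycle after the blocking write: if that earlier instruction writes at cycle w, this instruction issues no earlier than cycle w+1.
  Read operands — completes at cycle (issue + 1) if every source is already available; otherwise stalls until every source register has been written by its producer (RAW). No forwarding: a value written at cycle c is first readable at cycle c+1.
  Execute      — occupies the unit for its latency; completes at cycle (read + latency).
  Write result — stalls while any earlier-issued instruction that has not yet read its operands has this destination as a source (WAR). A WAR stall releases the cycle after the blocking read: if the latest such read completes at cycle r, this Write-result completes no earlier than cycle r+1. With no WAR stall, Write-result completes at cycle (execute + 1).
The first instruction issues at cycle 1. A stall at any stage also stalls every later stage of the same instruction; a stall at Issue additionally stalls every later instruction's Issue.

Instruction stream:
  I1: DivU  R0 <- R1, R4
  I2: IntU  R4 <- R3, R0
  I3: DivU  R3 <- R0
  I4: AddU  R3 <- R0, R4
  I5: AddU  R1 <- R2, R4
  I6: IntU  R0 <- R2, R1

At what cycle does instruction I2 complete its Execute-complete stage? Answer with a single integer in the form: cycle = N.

cycle = 12

c1: I1 dispatched to DivU
c2: I1 operands ready · I2 dispatched to IntU
c9: I1 complete
c10: R0←I1
c11: I2 operands ready · I3 dispatched to DivU
c12: I2 complete · I3 operands ready
c13: R4←I2
c19: I3 complete
c20: R3←I3
c21: I4 dispatched to AddU
c22: I4 operands ready
c24: I4 complete
c25: R3←I4
c26: I5 dispatched to AddU
c27: I5 operands ready · I6 dispatched to IntU
c29: I5 complete
c30: R1←I5
c31: I6 operands ready
c32: I6 complete
c33: R0←I6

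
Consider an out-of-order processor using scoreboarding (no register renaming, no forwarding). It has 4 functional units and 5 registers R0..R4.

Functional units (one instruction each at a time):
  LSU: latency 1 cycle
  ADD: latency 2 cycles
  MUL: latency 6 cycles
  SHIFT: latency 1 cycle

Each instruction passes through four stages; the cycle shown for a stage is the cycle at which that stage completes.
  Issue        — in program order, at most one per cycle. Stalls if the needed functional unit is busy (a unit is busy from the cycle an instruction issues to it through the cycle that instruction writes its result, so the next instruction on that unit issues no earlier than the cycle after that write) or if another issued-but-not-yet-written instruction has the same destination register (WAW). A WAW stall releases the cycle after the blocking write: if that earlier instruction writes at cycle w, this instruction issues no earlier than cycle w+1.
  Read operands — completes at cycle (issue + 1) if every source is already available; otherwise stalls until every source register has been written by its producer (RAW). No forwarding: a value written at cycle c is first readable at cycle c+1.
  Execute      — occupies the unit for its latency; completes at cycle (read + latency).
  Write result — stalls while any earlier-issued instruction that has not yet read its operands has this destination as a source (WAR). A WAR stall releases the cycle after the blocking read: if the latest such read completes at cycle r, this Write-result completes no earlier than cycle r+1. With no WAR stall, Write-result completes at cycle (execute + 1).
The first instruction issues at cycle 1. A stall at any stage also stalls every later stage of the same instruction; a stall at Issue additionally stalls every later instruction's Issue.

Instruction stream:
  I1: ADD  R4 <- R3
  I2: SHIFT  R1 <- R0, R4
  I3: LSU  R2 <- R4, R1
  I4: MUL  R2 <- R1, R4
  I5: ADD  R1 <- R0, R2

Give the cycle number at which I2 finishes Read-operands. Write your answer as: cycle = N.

  I1 | 1 | 2 | 4 | 5
  I2 | 2 | 6 | 7 | 8   RAW R4: wait I1 write@5
  I3 | 3 | 9 | 10 | 11   RAW R1: wait I2 write@8
  I4 | 12 | 13 | 19 | 20   WAW R2: wait I3 write@11
  I5 | 13 | 21 | 23 | 24   RAW R2: wait I4 write@20

cycle = 6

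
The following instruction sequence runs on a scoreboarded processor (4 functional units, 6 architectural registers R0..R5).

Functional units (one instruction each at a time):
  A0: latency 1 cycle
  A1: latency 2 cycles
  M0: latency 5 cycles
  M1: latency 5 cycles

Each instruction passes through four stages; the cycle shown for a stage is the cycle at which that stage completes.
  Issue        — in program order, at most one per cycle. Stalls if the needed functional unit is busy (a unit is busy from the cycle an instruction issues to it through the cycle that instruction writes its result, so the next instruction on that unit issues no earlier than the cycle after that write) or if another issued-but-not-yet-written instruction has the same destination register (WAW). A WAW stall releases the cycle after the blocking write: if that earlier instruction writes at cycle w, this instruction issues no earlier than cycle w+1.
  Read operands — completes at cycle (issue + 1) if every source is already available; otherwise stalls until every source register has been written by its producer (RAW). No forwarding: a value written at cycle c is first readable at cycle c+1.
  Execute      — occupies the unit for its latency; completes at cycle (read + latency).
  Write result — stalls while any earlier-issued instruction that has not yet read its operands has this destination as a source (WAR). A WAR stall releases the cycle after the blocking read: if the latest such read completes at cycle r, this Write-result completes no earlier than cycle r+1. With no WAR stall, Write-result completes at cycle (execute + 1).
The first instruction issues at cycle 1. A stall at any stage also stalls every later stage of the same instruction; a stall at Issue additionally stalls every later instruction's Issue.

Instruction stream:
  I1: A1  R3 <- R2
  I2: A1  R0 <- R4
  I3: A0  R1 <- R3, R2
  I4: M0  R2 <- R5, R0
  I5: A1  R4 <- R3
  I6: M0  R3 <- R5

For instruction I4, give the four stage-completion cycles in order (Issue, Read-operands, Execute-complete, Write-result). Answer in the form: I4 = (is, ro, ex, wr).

I4 = (8, 11, 16, 17)

I1 -> (1, 2, 4, 5)
I2 -> (6, 7, 9, 10)  // struct: A1 busy until I1 writes@5
I3 -> (7, 8, 9, 10)
I4 -> (8, 11, 16, 17)  // RAW R0: wait I2 write@10
I5 -> (11, 12, 14, 15)  // struct: A1 busy until I2 writes@10
I6 -> (18, 19, 24, 25)  // struct: M0 busy until I4 writes@17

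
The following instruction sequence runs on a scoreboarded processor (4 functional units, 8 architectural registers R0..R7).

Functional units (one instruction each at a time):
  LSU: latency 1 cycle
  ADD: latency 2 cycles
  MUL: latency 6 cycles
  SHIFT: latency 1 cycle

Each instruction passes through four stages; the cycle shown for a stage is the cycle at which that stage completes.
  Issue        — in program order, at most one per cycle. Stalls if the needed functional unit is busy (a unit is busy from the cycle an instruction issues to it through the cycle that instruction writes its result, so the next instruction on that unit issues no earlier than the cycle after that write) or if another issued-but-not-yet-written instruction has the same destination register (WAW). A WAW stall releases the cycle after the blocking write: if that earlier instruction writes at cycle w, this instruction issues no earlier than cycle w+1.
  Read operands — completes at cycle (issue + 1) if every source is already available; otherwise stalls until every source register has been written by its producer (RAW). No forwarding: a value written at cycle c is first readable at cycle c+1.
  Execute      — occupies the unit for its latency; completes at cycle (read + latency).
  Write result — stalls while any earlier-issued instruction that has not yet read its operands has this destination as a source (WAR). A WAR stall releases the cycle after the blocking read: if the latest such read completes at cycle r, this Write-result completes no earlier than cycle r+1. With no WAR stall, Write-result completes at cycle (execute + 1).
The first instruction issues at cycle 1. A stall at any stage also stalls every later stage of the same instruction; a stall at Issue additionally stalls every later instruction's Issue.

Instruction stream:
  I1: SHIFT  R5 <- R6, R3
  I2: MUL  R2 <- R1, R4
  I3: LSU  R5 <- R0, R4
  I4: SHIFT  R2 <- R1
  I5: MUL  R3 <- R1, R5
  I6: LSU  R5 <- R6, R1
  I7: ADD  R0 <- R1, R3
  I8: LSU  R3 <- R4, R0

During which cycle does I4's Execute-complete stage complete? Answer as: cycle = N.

[1] I1→SHIFT
[2] I1 RO, I2→MUL
[3] I1 EX, I2 RO
[4] I1 WR R5
[5] I3→LSU
[6] I3 RO
[7] I3 EX
[8] I3 WR R5
[9] I2 EX
[10] I2 WR R2
[11] I4→SHIFT
[12] I4 RO, I5→MUL
[13] I4 EX, I5 RO, I6→LSU
[14] I4 WR R2, I6 RO, I7→ADD
[15] I6 EX
[16] I6 WR R5
[19] I5 EX
[20] I5 WR R3
[21] I7 RO, I8→LSU
[23] I7 EX
[24] I7 WR R0
[25] I8 RO
[26] I8 EX
[27] I8 WR R3

cycle = 13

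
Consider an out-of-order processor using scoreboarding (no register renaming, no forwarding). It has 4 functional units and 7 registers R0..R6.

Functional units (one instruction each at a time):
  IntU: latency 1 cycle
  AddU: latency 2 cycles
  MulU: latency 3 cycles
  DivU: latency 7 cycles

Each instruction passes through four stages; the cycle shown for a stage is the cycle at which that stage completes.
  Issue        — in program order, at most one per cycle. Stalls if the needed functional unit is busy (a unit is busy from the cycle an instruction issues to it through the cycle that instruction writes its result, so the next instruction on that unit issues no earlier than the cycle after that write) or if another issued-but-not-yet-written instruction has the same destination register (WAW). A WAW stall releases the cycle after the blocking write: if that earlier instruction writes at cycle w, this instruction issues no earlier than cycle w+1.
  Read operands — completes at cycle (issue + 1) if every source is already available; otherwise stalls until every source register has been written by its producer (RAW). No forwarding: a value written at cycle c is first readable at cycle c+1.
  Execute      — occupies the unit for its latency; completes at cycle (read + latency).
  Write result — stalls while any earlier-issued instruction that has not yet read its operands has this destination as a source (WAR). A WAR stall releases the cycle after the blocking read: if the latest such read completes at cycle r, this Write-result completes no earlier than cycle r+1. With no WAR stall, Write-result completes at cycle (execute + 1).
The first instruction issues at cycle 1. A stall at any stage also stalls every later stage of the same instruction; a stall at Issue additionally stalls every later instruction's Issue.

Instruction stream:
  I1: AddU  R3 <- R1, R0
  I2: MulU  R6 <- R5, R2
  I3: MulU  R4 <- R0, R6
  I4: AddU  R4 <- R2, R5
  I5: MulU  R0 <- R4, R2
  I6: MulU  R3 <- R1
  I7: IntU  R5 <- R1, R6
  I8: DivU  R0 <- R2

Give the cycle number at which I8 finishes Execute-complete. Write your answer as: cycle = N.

cycle = 34

I1 -> (1, 2, 4, 5)
I2 -> (2, 3, 6, 7)
I3 -> (8, 9, 12, 13)  // struct: MulU busy until I2 writes@7
I4 -> (14, 15, 17, 18)  // WAW R4: wait I3 write@13
I5 -> (15, 19, 22, 23)  // RAW R4: wait I4 write@18
I6 -> (24, 25, 28, 29)  // struct: MulU busy until I5 writes@23
I7 -> (25, 26, 27, 28)
I8 -> (26, 27, 34, 35)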